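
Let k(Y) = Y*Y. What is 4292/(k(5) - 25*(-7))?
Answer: 1073/50 ≈ 21.460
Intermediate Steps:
k(Y) = Y**2
4292/(k(5) - 25*(-7)) = 4292/(5**2 - 25*(-7)) = 4292/(25 + 175) = 4292/200 = 4292*(1/200) = 1073/50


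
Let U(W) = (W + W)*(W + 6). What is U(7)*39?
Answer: 7098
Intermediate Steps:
U(W) = 2*W*(6 + W) (U(W) = (2*W)*(6 + W) = 2*W*(6 + W))
U(7)*39 = (2*7*(6 + 7))*39 = (2*7*13)*39 = 182*39 = 7098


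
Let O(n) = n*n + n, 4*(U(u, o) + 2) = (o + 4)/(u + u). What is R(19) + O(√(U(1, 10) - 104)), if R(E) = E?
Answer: -341/4 + I*√417/2 ≈ -85.25 + 10.21*I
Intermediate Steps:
U(u, o) = -2 + (4 + o)/(8*u) (U(u, o) = -2 + ((o + 4)/(u + u))/4 = -2 + ((4 + o)/((2*u)))/4 = -2 + ((4 + o)*(1/(2*u)))/4 = -2 + ((4 + o)/(2*u))/4 = -2 + (4 + o)/(8*u))
O(n) = n + n² (O(n) = n² + n = n + n²)
R(19) + O(√(U(1, 10) - 104)) = 19 + √((⅛)*(4 + 10 - 16*1)/1 - 104)*(1 + √((⅛)*(4 + 10 - 16*1)/1 - 104)) = 19 + √((⅛)*1*(4 + 10 - 16) - 104)*(1 + √((⅛)*1*(4 + 10 - 16) - 104)) = 19 + √((⅛)*1*(-2) - 104)*(1 + √((⅛)*1*(-2) - 104)) = 19 + √(-¼ - 104)*(1 + √(-¼ - 104)) = 19 + √(-417/4)*(1 + √(-417/4)) = 19 + (I*√417/2)*(1 + I*√417/2) = 19 + I*√417*(1 + I*√417/2)/2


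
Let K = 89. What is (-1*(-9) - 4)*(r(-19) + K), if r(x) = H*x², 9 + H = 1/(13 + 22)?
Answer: -110239/7 ≈ -15748.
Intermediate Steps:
H = -314/35 (H = -9 + 1/(13 + 22) = -9 + 1/35 = -314/35 ≈ -8.9714)
r(x) = -314*x²/35
(-1*(-9) - 4)*(r(-19) + K) = (-1*(-9) - 4)*(-314/35*(-19)² + 89) = (9 - 4)*(-314/35*361 + 89) = 5*(-113354/35 + 89) = 5*(-110239/35) = -110239/7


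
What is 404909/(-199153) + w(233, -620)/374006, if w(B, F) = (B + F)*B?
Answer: -169396220617/74484416918 ≈ -2.2743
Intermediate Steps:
w(B, F) = B*(B + F)
404909/(-199153) + w(233, -620)/374006 = 404909/(-199153) + (233*(233 - 620))/374006 = 404909*(-1/199153) + (233*(-387))*(1/374006) = -404909/199153 - 90171*1/374006 = -404909/199153 - 90171/374006 = -169396220617/74484416918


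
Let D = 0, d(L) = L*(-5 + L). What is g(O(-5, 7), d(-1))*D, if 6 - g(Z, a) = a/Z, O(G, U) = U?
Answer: 0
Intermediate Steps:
g(Z, a) = 6 - a/Z
g(O(-5, 7), d(-1))*D = (6 - 1*(-(-5 - 1))/7)*0 = (6 - 1*(-1*(-6))*⅐)*0 = (6 - 1*6*⅐)*0 = (6 - 6/7)*0 = (36/7)*0 = 0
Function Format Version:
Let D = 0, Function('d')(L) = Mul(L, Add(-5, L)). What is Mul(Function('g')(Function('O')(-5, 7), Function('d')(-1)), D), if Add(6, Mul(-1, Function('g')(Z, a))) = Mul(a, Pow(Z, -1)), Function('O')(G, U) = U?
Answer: 0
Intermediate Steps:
Function('g')(Z, a) = Add(6, Mul(-1, a, Pow(Z, -1))) (Function('g')(Z, a) = Add(6, Mul(-1, Mul(a, Pow(Z, -1)))) = Add(6, Mul(-1, a, Pow(Z, -1))))
Mul(Function('g')(Function('O')(-5, 7), Function('d')(-1)), D) = Mul(Add(6, Mul(-1, Mul(-1, Add(-5, -1)), Pow(7, -1))), 0) = Mul(Add(6, Mul(-1, Mul(-1, -6), Rational(1, 7))), 0) = Mul(Add(6, Mul(-1, 6, Rational(1, 7))), 0) = Mul(Add(6, Rational(-6, 7)), 0) = Mul(Rational(36, 7), 0) = 0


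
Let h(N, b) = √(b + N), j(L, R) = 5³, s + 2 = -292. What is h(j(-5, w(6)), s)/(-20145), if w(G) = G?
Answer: -13*I/20145 ≈ -0.00064532*I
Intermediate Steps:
s = -294 (s = -2 - 292 = -294)
j(L, R) = 125
h(N, b) = √(N + b)
h(j(-5, w(6)), s)/(-20145) = √(125 - 294)/(-20145) = √(-169)*(-1/20145) = (13*I)*(-1/20145) = -13*I/20145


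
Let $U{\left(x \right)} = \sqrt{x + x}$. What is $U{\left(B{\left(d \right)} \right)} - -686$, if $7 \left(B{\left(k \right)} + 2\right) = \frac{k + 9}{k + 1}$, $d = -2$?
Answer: $686 + i \sqrt{6} \approx 686.0 + 2.4495 i$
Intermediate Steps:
$B{\left(k \right)} = -2 + \frac{9 + k}{7 \left(1 + k\right)}$ ($B{\left(k \right)} = -2 + \frac{\left(k + 9\right) \frac{1}{k + 1}}{7} = -2 + \frac{\left(9 + k\right) \frac{1}{1 + k}}{7} = -2 + \frac{\frac{1}{1 + k} \left(9 + k\right)}{7} = -2 + \frac{9 + k}{7 \left(1 + k\right)}$)
$U{\left(x \right)} = \sqrt{2} \sqrt{x}$ ($U{\left(x \right)} = \sqrt{2 x} = \sqrt{2} \sqrt{x}$)
$U{\left(B{\left(d \right)} \right)} - -686 = \sqrt{2} \sqrt{\frac{-5 - -26}{7 \left(1 - 2\right)}} - -686 = \sqrt{2} \sqrt{\frac{-5 + 26}{7 \left(-1\right)}} + 686 = \sqrt{2} \sqrt{\frac{1}{7} \left(-1\right) 21} + 686 = \sqrt{2} \sqrt{-3} + 686 = \sqrt{2} i \sqrt{3} + 686 = i \sqrt{6} + 686 = 686 + i \sqrt{6}$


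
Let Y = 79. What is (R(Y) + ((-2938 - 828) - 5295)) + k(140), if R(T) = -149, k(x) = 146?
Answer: -9064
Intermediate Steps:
(R(Y) + ((-2938 - 828) - 5295)) + k(140) = (-149 + ((-2938 - 828) - 5295)) + 146 = (-149 + (-3766 - 5295)) + 146 = (-149 - 9061) + 146 = -9210 + 146 = -9064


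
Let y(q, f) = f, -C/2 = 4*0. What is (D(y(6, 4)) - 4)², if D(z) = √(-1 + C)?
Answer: (4 - I)² ≈ 15.0 - 8.0*I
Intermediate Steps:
C = 0 (C = -8*0 = -2*0 = 0)
D(z) = I (D(z) = √(-1 + 0) = √(-1) = I)
(D(y(6, 4)) - 4)² = (I - 4)² = (-4 + I)²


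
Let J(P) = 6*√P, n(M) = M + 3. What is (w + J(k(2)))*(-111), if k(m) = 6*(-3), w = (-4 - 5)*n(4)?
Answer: 6993 - 1998*I*√2 ≈ 6993.0 - 2825.6*I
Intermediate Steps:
n(M) = 3 + M
w = -63 (w = (-4 - 5)*(3 + 4) = -9*7 = -63)
k(m) = -18
(w + J(k(2)))*(-111) = (-63 + 6*√(-18))*(-111) = (-63 + 6*(3*I*√2))*(-111) = (-63 + 18*I*√2)*(-111) = 6993 - 1998*I*√2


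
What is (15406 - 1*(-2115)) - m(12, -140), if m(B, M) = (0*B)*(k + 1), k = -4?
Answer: 17521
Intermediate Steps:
m(B, M) = 0 (m(B, M) = (0*B)*(-4 + 1) = 0*(-3) = 0)
(15406 - 1*(-2115)) - m(12, -140) = (15406 - 1*(-2115)) - 1*0 = (15406 + 2115) + 0 = 17521 + 0 = 17521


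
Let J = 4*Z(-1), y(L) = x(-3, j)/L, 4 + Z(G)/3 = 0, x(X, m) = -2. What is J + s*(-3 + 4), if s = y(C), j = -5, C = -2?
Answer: -47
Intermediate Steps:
Z(G) = -12 (Z(G) = -12 + 3*0 = -12 + 0 = -12)
y(L) = -2/L
s = 1 (s = -2/(-2) = -2*(-1/2) = 1)
J = -48 (J = 4*(-12) = -48)
J + s*(-3 + 4) = -48 + 1*(-3 + 4) = -48 + 1*1 = -48 + 1 = -47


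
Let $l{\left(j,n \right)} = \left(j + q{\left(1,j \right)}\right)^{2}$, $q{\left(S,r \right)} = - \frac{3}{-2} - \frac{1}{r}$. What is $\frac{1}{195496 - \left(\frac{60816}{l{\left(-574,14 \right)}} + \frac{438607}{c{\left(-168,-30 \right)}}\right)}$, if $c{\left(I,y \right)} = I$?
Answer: $\frac{503940084648}{99833841856058927} \approx 5.0478 \cdot 10^{-6}$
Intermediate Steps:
$q{\left(S,r \right)} = \frac{3}{2} - \frac{1}{r}$ ($q{\left(S,r \right)} = \left(-3\right) \left(- \frac{1}{2}\right) - \frac{1}{r} = \frac{3}{2} - \frac{1}{r}$)
$l{\left(j,n \right)} = \left(\frac{3}{2} + j - \frac{1}{j}\right)^{2}$ ($l{\left(j,n \right)} = \left(j + \left(\frac{3}{2} - \frac{1}{j}\right)\right)^{2} = \left(\frac{3}{2} + j - \frac{1}{j}\right)^{2}$)
$\frac{1}{195496 - \left(\frac{60816}{l{\left(-574,14 \right)}} + \frac{438607}{c{\left(-168,-30 \right)}}\right)} = \frac{1}{195496 - \left(- \frac{438607}{168} + \frac{60816}{\left(\frac{3}{2} - 574 - \frac{1}{-574}\right)^{2}}\right)} = \frac{1}{195496 - \left(- \frac{438607}{168} + \frac{60816}{\left(\frac{3}{2} - 574 - - \frac{1}{574}\right)^{2}}\right)} = \frac{1}{195496 + \left(\frac{438607}{168} - \frac{60816}{\left(\frac{3}{2} - 574 + \frac{1}{574}\right)^{2}}\right)} = \frac{1}{195496 + \left(\frac{438607}{168} - \frac{60816}{\left(- \frac{164307}{287}\right)^{2}}\right)} = \frac{1}{195496 + \left(\frac{438607}{168} - \frac{60816}{\frac{26996790249}{82369}}\right)} = \frac{1}{195496 + \left(\frac{438607}{168} - \frac{1669784368}{8998930083}\right)} = \frac{1}{195496 + \frac{1315571067713519}{503940084648}} = \frac{1}{\frac{99833841856058927}{503940084648}} = \frac{503940084648}{99833841856058927}$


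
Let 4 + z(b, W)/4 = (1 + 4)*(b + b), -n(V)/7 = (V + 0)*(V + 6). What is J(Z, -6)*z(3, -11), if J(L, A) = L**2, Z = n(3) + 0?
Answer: 3714984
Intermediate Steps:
n(V) = -7*V*(6 + V) (n(V) = -7*(V + 0)*(V + 6) = -7*V*(6 + V))
Z = -189 (Z = -7*3*(6 + 3) + 0 = -7*3*9 + 0 = -189 + 0 = -189)
z(b, W) = -16 + 40*b (z(b, W) = -16 + 4*((1 + 4)*(b + b)) = -16 + 4*(5*(2*b)) = -16 + 4*(10*b) = -16 + 40*b)
J(Z, -6)*z(3, -11) = (-189)**2*(-16 + 40*3) = 35721*(-16 + 120) = 35721*104 = 3714984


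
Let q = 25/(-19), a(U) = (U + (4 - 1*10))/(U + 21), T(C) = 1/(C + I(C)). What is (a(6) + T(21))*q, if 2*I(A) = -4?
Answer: -25/361 ≈ -0.069252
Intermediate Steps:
I(A) = -2 (I(A) = (½)*(-4) = -2)
T(C) = 1/(-2 + C) (T(C) = 1/(C - 2) = 1/(-2 + C))
a(U) = (-6 + U)/(21 + U) (a(U) = (U + (4 - 10))/(21 + U) = (U - 6)/(21 + U) = (-6 + U)/(21 + U))
q = -25/19 (q = 25*(-1/19) = -25/19 ≈ -1.3158)
(a(6) + T(21))*q = ((-6 + 6)/(21 + 6) + 1/(-2 + 21))*(-25/19) = (0/27 + 1/19)*(-25/19) = ((1/27)*0 + 1/19)*(-25/19) = (0 + 1/19)*(-25/19) = (1/19)*(-25/19) = -25/361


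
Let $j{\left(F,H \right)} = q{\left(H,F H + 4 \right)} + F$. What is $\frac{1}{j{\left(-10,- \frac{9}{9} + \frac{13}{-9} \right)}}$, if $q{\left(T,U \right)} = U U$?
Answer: $\frac{81}{64726} \approx 0.0012514$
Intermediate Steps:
$q{\left(T,U \right)} = U^{2}$
$j{\left(F,H \right)} = F + \left(4 + F H\right)^{2}$ ($j{\left(F,H \right)} = \left(F H + 4\right)^{2} + F = \left(4 + F H\right)^{2} + F = F + \left(4 + F H\right)^{2}$)
$\frac{1}{j{\left(-10,- \frac{9}{9} + \frac{13}{-9} \right)}} = \frac{1}{-10 + \left(4 - 10 \left(- \frac{9}{9} + \frac{13}{-9}\right)\right)^{2}} = \frac{1}{-10 + \left(4 - 10 \left(\left(-9\right) \frac{1}{9} + 13 \left(- \frac{1}{9}\right)\right)\right)^{2}} = \frac{1}{-10 + \left(4 - 10 \left(-1 - \frac{13}{9}\right)\right)^{2}} = \frac{1}{-10 + \left(4 - - \frac{220}{9}\right)^{2}} = \frac{1}{-10 + \left(4 + \frac{220}{9}\right)^{2}} = \frac{1}{-10 + \left(\frac{256}{9}\right)^{2}} = \frac{1}{-10 + \frac{65536}{81}} = \frac{1}{\frac{64726}{81}} = \frac{81}{64726}$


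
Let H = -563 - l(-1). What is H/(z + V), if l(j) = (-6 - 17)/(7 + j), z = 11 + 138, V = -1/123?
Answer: -12505/3332 ≈ -3.7530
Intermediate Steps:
V = -1/123 (V = -1*1/123 = -1/123 ≈ -0.0081301)
z = 149
l(j) = -23/(7 + j)
H = -3355/6 (H = -563 - (-23)/(7 - 1) = -563 - (-23)/6 = -563 - 1*(-23/6) = -563 + 23/6 = -3355/6 ≈ -559.17)
H/(z + V) = -3355/(6*(149 - 1/123)) = -3355/(6*18326/123) = -3355/6*123/18326 = -12505/3332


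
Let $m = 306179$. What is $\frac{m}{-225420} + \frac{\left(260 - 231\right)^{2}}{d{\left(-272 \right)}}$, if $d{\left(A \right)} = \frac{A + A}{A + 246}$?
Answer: $\frac{35018179}{901680} \approx 38.837$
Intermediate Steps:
$d{\left(A \right)} = \frac{2 A}{246 + A}$
$\frac{m}{-225420} + \frac{\left(260 - 231\right)^{2}}{d{\left(-272 \right)}} = \frac{306179}{-225420} + \frac{\left(260 - 231\right)^{2}}{2 \left(-272\right) \frac{1}{246 - 272}} = 306179 \left(- \frac{1}{225420}\right) + \frac{29^{2}}{2 \left(-272\right) \frac{1}{-26}} = - \frac{306179}{225420} + \frac{841}{2 \left(-272\right) \left(- \frac{1}{26}\right)} = - \frac{306179}{225420} + \frac{841}{\frac{272}{13}} = - \frac{306179}{225420} + 841 \cdot \frac{13}{272} = - \frac{306179}{225420} + \frac{10933}{272} = \frac{35018179}{901680}$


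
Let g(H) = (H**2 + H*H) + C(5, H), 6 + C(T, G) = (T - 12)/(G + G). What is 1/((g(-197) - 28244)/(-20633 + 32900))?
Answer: 4833198/19450999 ≈ 0.24848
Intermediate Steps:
C(T, G) = -6 + (-12 + T)/(2*G) (C(T, G) = -6 + (T - 12)/(G + G) = -6 + (-12 + T)/((2*G)) = -6 + (-12 + T)*(1/(2*G)) = -6 + (-12 + T)/(2*G))
g(H) = 2*H**2 + (-7 - 12*H)/(2*H) (g(H) = (H**2 + H*H) + (-12 + 5 - 12*H)/(2*H) = (H**2 + H**2) + (-7 - 12*H)/(2*H) = 2*H**2 + (-7 - 12*H)/(2*H))
1/((g(-197) - 28244)/(-20633 + 32900)) = 1/(((-6 + 2*(-197)**2 - 7/2/(-197)) - 28244)/(-20633 + 32900)) = 1/(((-6 + 2*38809 - 7/2*(-1/197)) - 28244)/12267) = 1/(((-6 + 77618 + 7/394) - 28244)*(1/12267)) = 1/((30579135/394 - 28244)*(1/12267)) = 1/((19450999/394)*(1/12267)) = 1/(19450999/4833198) = 4833198/19450999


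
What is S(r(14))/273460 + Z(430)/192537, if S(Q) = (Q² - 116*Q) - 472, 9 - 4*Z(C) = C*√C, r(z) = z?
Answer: -8115667/1170025956 - 215*√430/385074 ≈ -0.018514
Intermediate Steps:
Z(C) = 9/4 - C^(3/2)/4 (Z(C) = 9/4 - C*√C/4 = 9/4 - C^(3/2)/4)
S(Q) = -472 + Q² - 116*Q
S(r(14))/273460 + Z(430)/192537 = (-472 + 14² - 116*14)/273460 + (9/4 - 215*√430/2)/192537 = (-472 + 196 - 1624)*(1/273460) + (9/4 - 215*√430/2)*(1/192537) = -1900*1/273460 + (9/4 - 215*√430/2)*(1/192537) = -95/13673 + (1/85572 - 215*√430/385074) = -8115667/1170025956 - 215*√430/385074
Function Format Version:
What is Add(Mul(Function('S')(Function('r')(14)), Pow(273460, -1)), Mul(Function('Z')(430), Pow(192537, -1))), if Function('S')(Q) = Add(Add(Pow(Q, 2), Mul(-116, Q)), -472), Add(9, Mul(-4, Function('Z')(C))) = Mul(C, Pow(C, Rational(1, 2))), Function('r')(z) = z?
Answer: Add(Rational(-8115667, 1170025956), Mul(Rational(-215, 385074), Pow(430, Rational(1, 2)))) ≈ -0.018514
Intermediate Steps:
Function('Z')(C) = Add(Rational(9, 4), Mul(Rational(-1, 4), Pow(C, Rational(3, 2)))) (Function('Z')(C) = Add(Rational(9, 4), Mul(Rational(-1, 4), Mul(C, Pow(C, Rational(1, 2))))) = Add(Rational(9, 4), Mul(Rational(-1, 4), Pow(C, Rational(3, 2)))))
Function('S')(Q) = Add(-472, Pow(Q, 2), Mul(-116, Q))
Add(Mul(Function('S')(Function('r')(14)), Pow(273460, -1)), Mul(Function('Z')(430), Pow(192537, -1))) = Add(Mul(Add(-472, Pow(14, 2), Mul(-116, 14)), Pow(273460, -1)), Mul(Add(Rational(9, 4), Mul(Rational(-1, 4), Pow(430, Rational(3, 2)))), Pow(192537, -1))) = Add(Mul(Add(-472, 196, -1624), Rational(1, 273460)), Mul(Add(Rational(9, 4), Mul(Rational(-1, 4), Mul(430, Pow(430, Rational(1, 2))))), Rational(1, 192537))) = Add(Mul(-1900, Rational(1, 273460)), Mul(Add(Rational(9, 4), Mul(Rational(-215, 2), Pow(430, Rational(1, 2)))), Rational(1, 192537))) = Add(Rational(-95, 13673), Add(Rational(1, 85572), Mul(Rational(-215, 385074), Pow(430, Rational(1, 2))))) = Add(Rational(-8115667, 1170025956), Mul(Rational(-215, 385074), Pow(430, Rational(1, 2))))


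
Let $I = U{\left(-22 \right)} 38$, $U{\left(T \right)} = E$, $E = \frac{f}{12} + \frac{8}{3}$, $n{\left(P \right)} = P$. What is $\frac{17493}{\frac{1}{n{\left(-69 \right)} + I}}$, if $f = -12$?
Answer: $-99127$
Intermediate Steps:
$E = \frac{5}{3}$ ($E = - \frac{12}{12} + \frac{8}{3} = \left(-12\right) \frac{1}{12} + 8 \cdot \frac{1}{3} = -1 + \frac{8}{3} = \frac{5}{3} \approx 1.6667$)
$U{\left(T \right)} = \frac{5}{3}$
$I = \frac{190}{3}$ ($I = \frac{5}{3} \cdot 38 = \frac{190}{3} \approx 63.333$)
$\frac{17493}{\frac{1}{n{\left(-69 \right)} + I}} = \frac{17493}{\frac{1}{-69 + \frac{190}{3}}} = \frac{17493}{\frac{1}{- \frac{17}{3}}} = \frac{17493}{- \frac{3}{17}} = 17493 \left(- \frac{17}{3}\right) = -99127$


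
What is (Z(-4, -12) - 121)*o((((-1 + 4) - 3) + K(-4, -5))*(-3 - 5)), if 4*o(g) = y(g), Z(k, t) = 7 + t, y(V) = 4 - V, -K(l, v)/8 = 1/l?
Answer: -630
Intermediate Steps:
K(l, v) = -8/l
o(g) = 1 - g/4 (o(g) = (4 - g)/4 = 1 - g/4)
(Z(-4, -12) - 121)*o((((-1 + 4) - 3) + K(-4, -5))*(-3 - 5)) = ((7 - 12) - 121)*(1 - (((-1 + 4) - 3) - 8/(-4))*(-3 - 5)/4) = (-5 - 121)*(1 - ((3 - 3) - 8*(-¼))*(-8)/4) = -126*(1 - (0 + 2)*(-8)/4) = -126*(1 - (-8)/2) = -126*(1 - ¼*(-16)) = -126*(1 + 4) = -126*5 = -630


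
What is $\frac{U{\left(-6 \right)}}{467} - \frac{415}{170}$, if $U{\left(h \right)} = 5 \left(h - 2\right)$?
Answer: $- \frac{40121}{15878} \approx -2.5268$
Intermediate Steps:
$U{\left(h \right)} = -10 + 5 h$ ($U{\left(h \right)} = 5 \left(-2 + h\right) = -10 + 5 h$)
$\frac{U{\left(-6 \right)}}{467} - \frac{415}{170} = \frac{-10 + 5 \left(-6\right)}{467} - \frac{415}{170} = \left(-10 - 30\right) \frac{1}{467} - \frac{83}{34} = \left(-40\right) \frac{1}{467} - \frac{83}{34} = - \frac{40}{467} - \frac{83}{34} = - \frac{40121}{15878}$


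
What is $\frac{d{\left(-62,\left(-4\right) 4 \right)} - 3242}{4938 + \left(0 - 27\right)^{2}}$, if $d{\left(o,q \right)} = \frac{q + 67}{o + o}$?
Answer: $- \frac{402059}{702708} \approx -0.57216$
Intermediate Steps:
$d{\left(o,q \right)} = \frac{67 + q}{2 o}$
$\frac{d{\left(-62,\left(-4\right) 4 \right)} - 3242}{4938 + \left(0 - 27\right)^{2}} = \frac{\frac{67 - 16}{2 \left(-62\right)} - 3242}{4938 + \left(0 - 27\right)^{2}} = \frac{\frac{1}{2} \left(- \frac{1}{62}\right) \left(67 - 16\right) - 3242}{4938 + \left(-27\right)^{2}} = \frac{\frac{1}{2} \left(- \frac{1}{62}\right) 51 - 3242}{4938 + 729} = \frac{- \frac{51}{124} - 3242}{5667} = \left(- \frac{402059}{124}\right) \frac{1}{5667} = - \frac{402059}{702708}$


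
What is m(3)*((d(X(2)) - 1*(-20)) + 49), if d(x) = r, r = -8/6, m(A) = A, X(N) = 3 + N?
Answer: 203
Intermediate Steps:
r = -4/3 (r = -8*⅙ = -4/3 ≈ -1.3333)
d(x) = -4/3
m(3)*((d(X(2)) - 1*(-20)) + 49) = 3*((-4/3 - 1*(-20)) + 49) = 3*((-4/3 + 20) + 49) = 3*(56/3 + 49) = 3*(203/3) = 203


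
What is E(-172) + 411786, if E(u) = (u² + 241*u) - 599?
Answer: 399319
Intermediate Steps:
E(u) = -599 + u² + 241*u
E(-172) + 411786 = (-599 + (-172)² + 241*(-172)) + 411786 = (-599 + 29584 - 41452) + 411786 = -12467 + 411786 = 399319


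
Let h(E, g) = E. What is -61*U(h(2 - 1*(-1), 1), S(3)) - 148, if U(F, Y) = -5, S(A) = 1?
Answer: 157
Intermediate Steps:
-61*U(h(2 - 1*(-1), 1), S(3)) - 148 = -61*(-5) - 148 = 305 - 148 = 157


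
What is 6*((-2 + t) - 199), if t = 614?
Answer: 2478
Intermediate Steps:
6*((-2 + t) - 199) = 6*((-2 + 614) - 199) = 6*(612 - 199) = 6*413 = 2478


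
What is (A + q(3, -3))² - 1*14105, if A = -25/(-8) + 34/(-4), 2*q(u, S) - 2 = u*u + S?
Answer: -902599/64 ≈ -14103.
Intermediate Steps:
q(u, S) = 1 + S/2 + u²/2 (q(u, S) = 1 + (u*u + S)/2 = 1 + (u² + S)/2 = 1 + (S + u²)/2 = 1 + (S/2 + u²/2) = 1 + S/2 + u²/2)
A = -43/8 (A = -25*(-⅛) + 34*(-¼) = 25/8 - 17/2 = -43/8 ≈ -5.3750)
(A + q(3, -3))² - 1*14105 = (-43/8 + (1 + (½)*(-3) + (½)*3²))² - 1*14105 = (-43/8 + (1 - 3/2 + (½)*9))² - 14105 = (-43/8 + (1 - 3/2 + 9/2))² - 14105 = (-43/8 + 4)² - 14105 = (-11/8)² - 14105 = 121/64 - 14105 = -902599/64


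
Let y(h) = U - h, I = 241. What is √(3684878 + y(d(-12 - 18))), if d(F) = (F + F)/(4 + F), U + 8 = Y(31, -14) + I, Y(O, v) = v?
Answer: √622781003/13 ≈ 1919.7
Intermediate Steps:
U = 219 (U = -8 + (-14 + 241) = -8 + 227 = 219)
d(F) = 2*F/(4 + F) (d(F) = (2*F)/(4 + F) = 2*F/(4 + F))
y(h) = 219 - h
√(3684878 + y(d(-12 - 18))) = √(3684878 + (219 - 2*(-12 - 18)/(4 + (-12 - 18)))) = √(3684878 + (219 - 2*(-30)/(4 - 30))) = √(3684878 + (219 - 2*(-30)/(-26))) = √(3684878 + (219 - 2*(-30)*(-1)/26)) = √(3684878 + (219 - 1*30/13)) = √(3684878 + (219 - 30/13)) = √(3684878 + 2817/13) = √(47906231/13) = √622781003/13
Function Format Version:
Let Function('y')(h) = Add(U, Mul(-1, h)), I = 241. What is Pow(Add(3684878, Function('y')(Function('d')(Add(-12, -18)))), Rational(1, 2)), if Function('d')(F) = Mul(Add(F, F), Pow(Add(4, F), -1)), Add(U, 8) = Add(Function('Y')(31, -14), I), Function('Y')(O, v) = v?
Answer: Mul(Rational(1, 13), Pow(622781003, Rational(1, 2))) ≈ 1919.7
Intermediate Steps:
U = 219 (U = Add(-8, Add(-14, 241)) = Add(-8, 227) = 219)
Function('d')(F) = Mul(2, F, Pow(Add(4, F), -1)) (Function('d')(F) = Mul(Mul(2, F), Pow(Add(4, F), -1)) = Mul(2, F, Pow(Add(4, F), -1)))
Function('y')(h) = Add(219, Mul(-1, h))
Pow(Add(3684878, Function('y')(Function('d')(Add(-12, -18)))), Rational(1, 2)) = Pow(Add(3684878, Add(219, Mul(-1, Mul(2, Add(-12, -18), Pow(Add(4, Add(-12, -18)), -1))))), Rational(1, 2)) = Pow(Add(3684878, Add(219, Mul(-1, Mul(2, -30, Pow(Add(4, -30), -1))))), Rational(1, 2)) = Pow(Add(3684878, Add(219, Mul(-1, Mul(2, -30, Pow(-26, -1))))), Rational(1, 2)) = Pow(Add(3684878, Add(219, Mul(-1, Mul(2, -30, Rational(-1, 26))))), Rational(1, 2)) = Pow(Add(3684878, Add(219, Mul(-1, Rational(30, 13)))), Rational(1, 2)) = Pow(Add(3684878, Add(219, Rational(-30, 13))), Rational(1, 2)) = Pow(Add(3684878, Rational(2817, 13)), Rational(1, 2)) = Pow(Rational(47906231, 13), Rational(1, 2)) = Mul(Rational(1, 13), Pow(622781003, Rational(1, 2)))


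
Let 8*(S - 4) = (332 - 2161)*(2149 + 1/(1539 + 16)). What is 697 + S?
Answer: -762905193/1555 ≈ -4.9061e+5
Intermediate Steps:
S = -763989028/1555 (S = 4 + ((332 - 2161)*(2149 + 1/(1539 + 16)))/8 = 4 + (-1829*(2149 + 1/1555))/8 = 4 + (-1829*3341696/1555)/8 = 4 + (1/8)*(-6111961984/1555) = 4 - 763995248/1555 = -763989028/1555 ≈ -4.9131e+5)
697 + S = 697 - 763989028/1555 = -762905193/1555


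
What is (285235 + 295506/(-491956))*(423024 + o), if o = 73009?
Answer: 34802363315965541/245978 ≈ 1.4149e+11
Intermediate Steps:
(285235 + 295506/(-491956))*(423024 + o) = (285235 + 295506/(-491956))*(423024 + 73009) = (285235 + 295506*(-1/491956))*496033 = (285235 - 147753/245978)*496033 = (70161387077/245978)*496033 = 34802363315965541/245978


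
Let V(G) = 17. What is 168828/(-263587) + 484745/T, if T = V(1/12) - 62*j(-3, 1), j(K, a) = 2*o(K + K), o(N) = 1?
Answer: -127790544911/28203809 ≈ -4531.0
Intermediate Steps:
j(K, a) = 2 (j(K, a) = 2*1 = 2)
T = -107 (T = 17 - 62*2 = 17 - 124 = -107)
168828/(-263587) + 484745/T = 168828/(-263587) + 484745/(-107) = 168828*(-1/263587) + 484745*(-1/107) = -168828/263587 - 484745/107 = -127790544911/28203809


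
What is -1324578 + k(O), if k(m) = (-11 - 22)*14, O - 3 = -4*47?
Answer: -1325040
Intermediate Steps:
O = -185 (O = 3 - 4*47 = 3 - 188 = -185)
k(m) = -462 (k(m) = -33*14 = -462)
-1324578 + k(O) = -1324578 - 462 = -1325040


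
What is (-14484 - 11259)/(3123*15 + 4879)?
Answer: -25743/51724 ≈ -0.49770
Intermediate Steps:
(-14484 - 11259)/(3123*15 + 4879) = -25743/(46845 + 4879) = -25743/51724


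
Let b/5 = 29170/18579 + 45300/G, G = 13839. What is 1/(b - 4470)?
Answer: -85704927/381025503140 ≈ -0.00022493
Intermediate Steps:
b = 2075520550/85704927 (b = 5*(29170/18579 + 45300/13839) = 5*(29170*(1/18579) + 45300*(1/13839)) = 5*(29170/18579 + 15100/4613) = 5*(415104110/85704927) = 2075520550/85704927 ≈ 24.217)
1/(b - 4470) = 1/(2075520550/85704927 - 4470) = 1/(-381025503140/85704927) = -85704927/381025503140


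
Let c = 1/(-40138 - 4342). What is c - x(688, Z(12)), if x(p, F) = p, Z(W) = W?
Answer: -30602241/44480 ≈ -688.00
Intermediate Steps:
c = -1/44480 (c = 1/(-44480) = -1/44480 ≈ -2.2482e-5)
c - x(688, Z(12)) = -1/44480 - 1*688 = -1/44480 - 688 = -30602241/44480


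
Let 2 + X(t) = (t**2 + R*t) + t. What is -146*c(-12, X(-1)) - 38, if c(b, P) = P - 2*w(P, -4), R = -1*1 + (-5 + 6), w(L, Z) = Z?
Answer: -914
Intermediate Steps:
R = 0 (R = -1 + 1 = 0)
X(t) = -2 + t + t**2 (X(t) = -2 + ((t**2 + 0*t) + t) = -2 + ((t**2 + 0) + t) = -2 + (t**2 + t) = -2 + (t + t**2) = -2 + t + t**2)
c(b, P) = 8 + P (c(b, P) = P - 2*(-4) = P + 8 = 8 + P)
-146*c(-12, X(-1)) - 38 = -146*(8 + (-2 - 1 + (-1)**2)) - 38 = -146*(8 + (-2 - 1 + 1)) - 38 = -146*(8 - 2) - 38 = -146*6 - 38 = -876 - 38 = -914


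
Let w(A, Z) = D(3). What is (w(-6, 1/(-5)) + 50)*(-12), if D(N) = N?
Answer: -636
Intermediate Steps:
w(A, Z) = 3
(w(-6, 1/(-5)) + 50)*(-12) = (3 + 50)*(-12) = 53*(-12) = -636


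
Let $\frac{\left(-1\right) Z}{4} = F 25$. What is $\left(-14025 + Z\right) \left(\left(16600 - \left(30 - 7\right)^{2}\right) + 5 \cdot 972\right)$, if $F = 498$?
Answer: $-1335921075$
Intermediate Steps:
$Z = -49800$ ($Z = - 4 \cdot 498 \cdot 25 = \left(-4\right) 12450 = -49800$)
$\left(-14025 + Z\right) \left(\left(16600 - \left(30 - 7\right)^{2}\right) + 5 \cdot 972\right) = \left(-14025 - 49800\right) \left(\left(16600 - \left(30 - 7\right)^{2}\right) + 5 \cdot 972\right) = - 63825 \left(\left(16600 - 23^{2}\right) + 4860\right) = - 63825 \left(\left(16600 - 529\right) + 4860\right) = - 63825 \left(16071 + 4860\right) = \left(-63825\right) 20931 = -1335921075$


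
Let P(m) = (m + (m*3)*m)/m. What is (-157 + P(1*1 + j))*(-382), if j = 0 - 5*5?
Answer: 87096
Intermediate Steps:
j = -25 (j = 0 - 25 = -25)
P(m) = (m + 3*m²)/m (P(m) = (m + (3*m)*m)/m = (m + 3*m²)/m)
(-157 + P(1*1 + j))*(-382) = (-157 + (1 + 3*(1*1 - 25)))*(-382) = (-157 + (1 + 3*(1 - 25)))*(-382) = (-157 + (1 + 3*(-24)))*(-382) = (-157 + (1 - 72))*(-382) = (-157 - 71)*(-382) = -228*(-382) = 87096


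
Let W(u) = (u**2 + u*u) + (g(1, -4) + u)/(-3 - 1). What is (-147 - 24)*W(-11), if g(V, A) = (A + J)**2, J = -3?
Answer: -79515/2 ≈ -39758.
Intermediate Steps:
g(V, A) = (-3 + A)**2 (g(V, A) = (A - 3)**2 = (-3 + A)**2)
W(u) = -49/4 + 2*u**2 - u/4 (W(u) = (u**2 + u*u) + ((-3 - 4)**2 + u)/(-3 - 1) = (u**2 + u**2) + ((-7)**2 + u)/(-4) = 2*u**2 + (49 + u)*(-1/4) = 2*u**2 + (-49/4 - u/4) = -49/4 + 2*u**2 - u/4)
(-147 - 24)*W(-11) = (-147 - 24)*(-49/4 + 2*(-11)**2 - 1/4*(-11)) = -171*(-49/4 + 2*121 + 11/4) = -171*(-49/4 + 242 + 11/4) = -171*465/2 = -79515/2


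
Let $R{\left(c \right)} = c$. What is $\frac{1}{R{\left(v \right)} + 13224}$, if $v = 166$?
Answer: $\frac{1}{13390} \approx 7.4683 \cdot 10^{-5}$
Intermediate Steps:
$\frac{1}{R{\left(v \right)} + 13224} = \frac{1}{166 + 13224} = \frac{1}{13390}$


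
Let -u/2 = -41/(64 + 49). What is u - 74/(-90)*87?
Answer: 122479/1695 ≈ 72.259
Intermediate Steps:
u = 82/113 (u = -(-82)/(64 + 49) = -(-82)/113 = -2*(-41/113) = 82/113 ≈ 0.72566)
u - 74/(-90)*87 = 82/113 - 74/(-90)*87 = 82/113 - 74*(-1/90)*87 = 82/113 + (37/45)*87 = 82/113 + 1073/15 = 122479/1695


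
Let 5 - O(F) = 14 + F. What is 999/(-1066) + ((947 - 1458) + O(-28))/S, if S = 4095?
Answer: -118343/111930 ≈ -1.0573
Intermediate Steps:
O(F) = -9 - F (O(F) = 5 - (14 + F) = 5 + (-14 - F) = -9 - F)
999/(-1066) + ((947 - 1458) + O(-28))/S = 999/(-1066) + ((947 - 1458) + (-9 - 1*(-28)))/4095 = 999*(-1/1066) + (-511 + (-9 + 28))*(1/4095) = -999/1066 + (-511 + 19)*(1/4095) = -999/1066 - 492*1/4095 = -999/1066 - 164/1365 = -118343/111930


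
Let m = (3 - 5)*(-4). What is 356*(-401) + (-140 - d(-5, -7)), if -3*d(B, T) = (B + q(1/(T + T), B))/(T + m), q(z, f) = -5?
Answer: -428698/3 ≈ -1.4290e+5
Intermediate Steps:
m = 8 (m = -2*(-4) = 8)
d(B, T) = -(-5 + B)/(3*(8 + T)) (d(B, T) = -(B - 5)/(3*(T + 8)) = -(-5 + B)/(3*(8 + T)))
356*(-401) + (-140 - d(-5, -7)) = 356*(-401) + (-140 - (5 - 1*(-5))/(3*(8 - 7))) = -142756 + (-140 - (5 + 5)/(3*1)) = -142756 + (-140 - 10/3) = -142756 - 430/3 = -428698/3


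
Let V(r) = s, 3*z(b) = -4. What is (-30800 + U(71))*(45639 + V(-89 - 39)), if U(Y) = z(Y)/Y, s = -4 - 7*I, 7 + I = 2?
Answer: -299613650680/213 ≈ -1.4066e+9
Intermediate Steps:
I = -5 (I = -7 + 2 = -5)
z(b) = -4/3 (z(b) = (⅓)*(-4) = -4/3)
s = 31 (s = -4 - 7*(-5) = -4 + 35 = 31)
U(Y) = -4/(3*Y)
V(r) = 31
(-30800 + U(71))*(45639 + V(-89 - 39)) = (-30800 - 4/3/71)*(45639 + 31) = (-30800 - 4/3*1/71)*45670 = (-30800 - 4/213)*45670 = -6560404/213*45670 = -299613650680/213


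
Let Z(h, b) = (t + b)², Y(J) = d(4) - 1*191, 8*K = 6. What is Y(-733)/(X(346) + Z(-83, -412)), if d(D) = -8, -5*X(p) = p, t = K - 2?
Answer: -15920/13656509 ≈ -0.0011657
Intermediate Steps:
K = ¾ (K = (⅛)*6 = ¾ ≈ 0.75000)
t = -5/4 (t = ¾ - 2 = -5/4 ≈ -1.2500)
X(p) = -p/5
Y(J) = -199 (Y(J) = -8 - 1*191 = -8 - 191 = -199)
Z(h, b) = (-5/4 + b)²
Y(-733)/(X(346) + Z(-83, -412)) = -199/(-⅕*346 + (-5 + 4*(-412))²/16) = -199/(-346/5 + (-5 - 1648)²/16) = -199/(-346/5 + (1/16)*(-1653)²) = -199/(-346/5 + (1/16)*2732409) = -199/(-346/5 + 2732409/16) = -199/13656509/80 = -199*80/13656509 = -15920/13656509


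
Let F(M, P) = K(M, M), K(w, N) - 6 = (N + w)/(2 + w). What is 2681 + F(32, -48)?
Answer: 45711/17 ≈ 2688.9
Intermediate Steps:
K(w, N) = 6 + (N + w)/(2 + w)
F(M, P) = (12 + 8*M)/(2 + M) (F(M, P) = (12 + M + 7*M)/(2 + M) = (12 + 8*M)/(2 + M))
2681 + F(32, -48) = 2681 + 4*(3 + 2*32)/(2 + 32) = 2681 + 4*(3 + 64)/34 = 2681 + 4*(1/34)*67 = 2681 + 134/17 = 45711/17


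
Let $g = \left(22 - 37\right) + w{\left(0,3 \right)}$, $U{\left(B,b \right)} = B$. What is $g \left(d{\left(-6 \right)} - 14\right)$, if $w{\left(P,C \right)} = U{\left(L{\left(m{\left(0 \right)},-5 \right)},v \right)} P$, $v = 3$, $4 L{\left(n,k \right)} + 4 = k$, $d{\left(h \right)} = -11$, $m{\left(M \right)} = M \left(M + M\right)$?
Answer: $375$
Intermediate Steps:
$m{\left(M \right)} = 2 M^{2}$ ($m{\left(M \right)} = M 2 M = 2 M^{2}$)
$L{\left(n,k \right)} = -1 + \frac{k}{4}$
$w{\left(P,C \right)} = - \frac{9 P}{4}$ ($w{\left(P,C \right)} = \left(-1 + \frac{1}{4} \left(-5\right)\right) P = \left(-1 - \frac{5}{4}\right) P = - \frac{9 P}{4}$)
$g = -15$ ($g = \left(22 - 37\right) - 0 = -15 + 0 = -15$)
$g \left(d{\left(-6 \right)} - 14\right) = - 15 \left(-11 - 14\right) = \left(-15\right) \left(-25\right) = 375$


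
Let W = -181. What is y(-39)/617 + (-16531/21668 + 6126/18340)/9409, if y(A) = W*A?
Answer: 6598467576171799/576748932666340 ≈ 11.441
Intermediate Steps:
y(A) = -181*A
y(-39)/617 + (-16531/21668 + 6126/18340)/9409 = -181*(-39)/617 + (-16531/21668 + 6126/18340)/9409 = 7059*(1/617) + (-16531*1/21668 + 6126*(1/18340))*(1/9409) = 7059/617 + (-16531/21668 + 3063/9170)*(1/9409) = 7059/617 - 42610093/99347780*1/9409 = 7059/617 - 42610093/934763262020 = 6598467576171799/576748932666340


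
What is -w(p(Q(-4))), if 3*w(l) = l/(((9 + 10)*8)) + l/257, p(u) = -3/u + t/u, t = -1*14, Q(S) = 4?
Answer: 6953/468768 ≈ 0.014832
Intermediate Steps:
t = -14
p(u) = -17/u (p(u) = -3/u - 14/u = -17/u)
w(l) = 409*l/117192 (w(l) = (l/(((9 + 10)*8)) + l/257)/3 = (l/((19*8)) + l*(1/257))/3 = (l/152 + l/257)/3 = (409*l/39064)/3 = 409*l/117192)
-w(p(Q(-4))) = -409*(-17/4)/117192 = -409*(-17*1/4)/117192 = -409*(-17)/(117192*4) = -1*(-6953/468768) = 6953/468768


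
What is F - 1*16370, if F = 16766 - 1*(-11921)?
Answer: 12317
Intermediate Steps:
F = 28687 (F = 16766 + 11921 = 28687)
F - 1*16370 = 28687 - 1*16370 = 28687 - 16370 = 12317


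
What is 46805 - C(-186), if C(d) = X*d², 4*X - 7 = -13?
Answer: 98699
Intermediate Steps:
X = -3/2 (X = 7/4 + (¼)*(-13) = 7/4 - 13/4 = -3/2 ≈ -1.5000)
C(d) = -3*d²/2
46805 - C(-186) = 46805 - (-3)*(-186)²/2 = 46805 - (-3)*34596/2 = 46805 - 1*(-51894) = 46805 + 51894 = 98699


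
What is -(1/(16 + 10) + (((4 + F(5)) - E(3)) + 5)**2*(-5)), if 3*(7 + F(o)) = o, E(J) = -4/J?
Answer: 3249/26 ≈ 124.96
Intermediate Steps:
F(o) = -7 + o/3
-(1/(16 + 10) + (((4 + F(5)) - E(3)) + 5)**2*(-5)) = -(1/(16 + 10) + (((4 + (-7 + (1/3)*5)) - (-4)/3) + 5)**2*(-5)) = -(1/26 + (((4 + (-7 + 5/3)) - (-4)/3) + 5)**2*(-5)) = -(1/26 + (((4 - 16/3) - 1*(-4/3)) + 5)**2*(-5)) = -(1/26 + ((-4/3 + 4/3) + 5)**2*(-5)) = -(1/26 + (0 + 5)**2*(-5)) = -(1/26 + 5**2*(-5)) = -(1/26 + 25*(-5)) = -(1/26 - 125) = -1*(-3249/26) = 3249/26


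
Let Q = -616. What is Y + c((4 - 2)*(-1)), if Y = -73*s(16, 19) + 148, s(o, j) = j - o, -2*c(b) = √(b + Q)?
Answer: -71 - I*√618/2 ≈ -71.0 - 12.43*I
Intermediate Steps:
c(b) = -√(-616 + b)/2 (c(b) = -√(b - 616)/2 = -√(-616 + b)/2)
Y = -71 (Y = -73*(19 - 1*16) + 148 = -73*(19 - 16) + 148 = -73*3 + 148 = -219 + 148 = -71)
Y + c((4 - 2)*(-1)) = -71 - √(-616 + (4 - 2)*(-1))/2 = -71 - √(-616 + 2*(-1))/2 = -71 - √(-616 - 2)/2 = -71 - I*√618/2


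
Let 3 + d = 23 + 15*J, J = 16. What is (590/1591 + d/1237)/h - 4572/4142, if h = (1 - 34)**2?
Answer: -4897044097628/4438618898373 ≈ -1.1033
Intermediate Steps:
h = 1089 (h = (-33)**2 = 1089)
d = 260 (d = -3 + (23 + 15*16) = -3 + (23 + 240) = -3 + 263 = 260)
(590/1591 + d/1237)/h - 4572/4142 = (590/1591 + 260/1237)/1089 - 4572/4142 = (590*(1/1591) + 260*(1/1237))*(1/1089) - 4572*1/4142 = (590/1591 + 260/1237)*(1/1089) - 2286/2071 = (1143490/1968067)*(1/1089) - 2286/2071 = 1143490/2143224963 - 2286/2071 = -4897044097628/4438618898373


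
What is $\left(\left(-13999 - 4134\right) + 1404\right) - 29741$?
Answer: $-46470$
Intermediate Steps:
$\left(\left(-13999 - 4134\right) + 1404\right) - 29741 = \left(-18133 + 1404\right) - 29741 = -16729 - 29741 = -46470$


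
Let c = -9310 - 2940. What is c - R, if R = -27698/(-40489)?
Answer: -496017948/40489 ≈ -12251.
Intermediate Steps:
c = -12250
R = 27698/40489 (R = -27698*(-1/40489) = 27698/40489 ≈ 0.68409)
c - R = -12250 - 1*27698/40489 = -12250 - 27698/40489 = -496017948/40489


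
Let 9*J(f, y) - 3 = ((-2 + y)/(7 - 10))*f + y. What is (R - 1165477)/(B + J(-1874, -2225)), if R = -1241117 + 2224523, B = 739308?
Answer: -4915917/15781252 ≈ -0.31150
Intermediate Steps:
R = 983406
J(f, y) = ⅓ + y/9 + f*(⅔ - y/3)/9 (J(f, y) = ⅓ + (((-2 + y)/(7 - 10))*f + y)/9 = ⅓ + (((-2 + y)/(-3))*f + y)/9 = ⅓ + (((-2 + y)*(-⅓))*f + y)/9 = ⅓ + ((⅔ - y/3)*f + y)/9 = ⅓ + (f*(⅔ - y/3) + y)/9 = ⅓ + (y + f*(⅔ - y/3))/9 = ⅓ + (y/9 + f*(⅔ - y/3)/9) = ⅓ + y/9 + f*(⅔ - y/3)/9)
(R - 1165477)/(B + J(-1874, -2225)) = (983406 - 1165477)/(739308 + (⅓ + (⅑)*(-2225) + (2/27)*(-1874) - 1/27*(-1874)*(-2225))) = -182071/(739308 + (⅓ - 2225/9 - 3748/27 - 4169650/27)) = -182071/(739308 - 4180064/27) = -182071/15781252/27 = -182071*27/15781252 = -4915917/15781252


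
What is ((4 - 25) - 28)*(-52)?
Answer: 2548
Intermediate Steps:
((4 - 25) - 28)*(-52) = (-21 - 28)*(-52) = -49*(-52) = 2548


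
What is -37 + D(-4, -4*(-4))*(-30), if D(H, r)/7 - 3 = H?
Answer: 173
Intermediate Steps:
D(H, r) = 21 + 7*H
-37 + D(-4, -4*(-4))*(-30) = -37 + (21 + 7*(-4))*(-30) = -37 + (21 - 28)*(-30) = -37 - 7*(-30) = -37 + 210 = 173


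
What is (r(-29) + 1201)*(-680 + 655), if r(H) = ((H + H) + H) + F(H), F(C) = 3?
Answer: -27925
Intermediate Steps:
r(H) = 3 + 3*H (r(H) = ((H + H) + H) + 3 = (2*H + H) + 3 = 3*H + 3 = 3 + 3*H)
(r(-29) + 1201)*(-680 + 655) = ((3 + 3*(-29)) + 1201)*(-680 + 655) = ((3 - 87) + 1201)*(-25) = (-84 + 1201)*(-25) = 1117*(-25) = -27925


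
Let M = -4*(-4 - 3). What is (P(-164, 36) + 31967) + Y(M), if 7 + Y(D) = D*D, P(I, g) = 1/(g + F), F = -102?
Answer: 2161103/66 ≈ 32744.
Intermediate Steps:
P(I, g) = 1/(-102 + g) (P(I, g) = 1/(g - 102) = 1/(-102 + g))
M = 28 (M = -4*(-7) = 28)
Y(D) = -7 + D² (Y(D) = -7 + D*D = -7 + D²)
(P(-164, 36) + 31967) + Y(M) = (1/(-102 + 36) + 31967) + (-7 + 28²) = (1/(-66) + 31967) + (-7 + 784) = (-1/66 + 31967) + 777 = 2109821/66 + 777 = 2161103/66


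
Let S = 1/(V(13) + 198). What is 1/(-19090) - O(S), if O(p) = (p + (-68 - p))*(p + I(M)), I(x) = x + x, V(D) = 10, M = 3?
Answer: 202668959/496340 ≈ 408.33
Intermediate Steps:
I(x) = 2*x
S = 1/208 (S = 1/(10 + 198) = 1/208 ≈ 0.0048077)
O(p) = -408 - 68*p (O(p) = (p + (-68 - p))*(p + 2*3) = -68*(p + 6) = -68*(6 + p) = -408 - 68*p)
1/(-19090) - O(S) = 1/(-19090) - (-408 - 68*1/208) = -1/19090 - (-408 - 17/52) = -1/19090 - 1*(-21233/52) = -1/19090 + 21233/52 = 202668959/496340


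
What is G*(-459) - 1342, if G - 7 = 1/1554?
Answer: -2359643/518 ≈ -4555.3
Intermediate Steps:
G = 10879/1554 (G = 7 + 1/1554 = 10879/1554 ≈ 7.0006)
G*(-459) - 1342 = (10879/1554)*(-459) - 1342 = -1664487/518 - 1342 = -2359643/518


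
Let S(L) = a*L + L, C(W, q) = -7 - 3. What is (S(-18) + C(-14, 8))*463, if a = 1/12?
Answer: -27317/2 ≈ -13659.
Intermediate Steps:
a = 1/12 ≈ 0.083333
C(W, q) = -10
S(L) = 13*L/12 (S(L) = L/12 + L = 13*L/12)
(S(-18) + C(-14, 8))*463 = ((13/12)*(-18) - 10)*463 = (-39/2 - 10)*463 = -59/2*463 = -27317/2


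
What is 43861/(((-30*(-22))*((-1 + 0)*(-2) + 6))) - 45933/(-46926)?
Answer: 11619937/1251360 ≈ 9.2858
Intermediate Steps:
43861/(((-30*(-22))*((-1 + 0)*(-2) + 6))) - 45933/(-46926) = 43861/((660*(-1*(-2) + 6))) - 45933*(-1/46926) = 43861/((660*(2 + 6))) + 15311/15642 = 43861/((660*8)) + 15311/15642 = 43861/5280 + 15311/15642 = 11619937/1251360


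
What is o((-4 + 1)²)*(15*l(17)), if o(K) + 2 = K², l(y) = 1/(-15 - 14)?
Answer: -1185/29 ≈ -40.862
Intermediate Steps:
l(y) = -1/29 (l(y) = 1/(-29) = -1/29)
o(K) = -2 + K²
o((-4 + 1)²)*(15*l(17)) = (-2 + ((-4 + 1)²)²)*(15*(-1/29)) = (-2 + ((-3)²)²)*(-15/29) = (-2 + 9²)*(-15/29) = (-2 + 81)*(-15/29) = 79*(-15/29) = -1185/29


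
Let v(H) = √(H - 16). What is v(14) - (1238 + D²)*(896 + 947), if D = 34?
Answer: -4412142 + I*√2 ≈ -4.4121e+6 + 1.4142*I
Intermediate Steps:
v(H) = √(-16 + H)
v(14) - (1238 + D²)*(896 + 947) = √(-16 + 14) - (1238 + 34²)*(896 + 947) = √(-2) - (1238 + 1156)*1843 = I*√2 - 2394*1843 = I*√2 - 1*4412142 = I*√2 - 4412142 = -4412142 + I*√2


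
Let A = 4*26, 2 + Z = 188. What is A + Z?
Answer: 290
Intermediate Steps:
Z = 186 (Z = -2 + 188 = 186)
A = 104
A + Z = 104 + 186 = 290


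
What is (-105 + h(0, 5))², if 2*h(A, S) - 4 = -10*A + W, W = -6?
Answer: 11236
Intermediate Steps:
h(A, S) = -1 - 5*A (h(A, S) = 2 + (-10*A - 6)/2 = 2 + (-6 - 10*A)/2 = 2 + (-3 - 5*A) = -1 - 5*A)
(-105 + h(0, 5))² = (-105 + (-1 - 5*0))² = (-105 + (-1 + 0))² = (-105 - 1)² = (-106)² = 11236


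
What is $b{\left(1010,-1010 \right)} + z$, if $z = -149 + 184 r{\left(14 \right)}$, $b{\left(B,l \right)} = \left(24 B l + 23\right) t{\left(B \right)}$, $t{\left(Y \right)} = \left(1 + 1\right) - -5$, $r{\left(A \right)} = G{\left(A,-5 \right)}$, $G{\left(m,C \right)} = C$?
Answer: $-171377708$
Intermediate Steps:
$r{\left(A \right)} = -5$
$t{\left(Y \right)} = 7$ ($t{\left(Y \right)} = 2 + 5 = 7$)
$b{\left(B,l \right)} = 161 + 168 B l$ ($b{\left(B,l \right)} = \left(24 B l + 23\right) 7 = \left(23 + 24 B l\right) 7 = 161 + 168 B l$)
$z = -1069$ ($z = -149 + 184 \left(-5\right) = -149 - 920 = -1069$)
$b{\left(1010,-1010 \right)} + z = \left(161 + 168 \cdot 1010 \left(-1010\right)\right) - 1069 = \left(161 - 171376800\right) - 1069 = -171376639 - 1069 = -171377708$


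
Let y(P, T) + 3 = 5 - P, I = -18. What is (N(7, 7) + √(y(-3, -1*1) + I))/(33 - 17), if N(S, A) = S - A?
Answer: I*√13/16 ≈ 0.22535*I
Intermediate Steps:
y(P, T) = 2 - P (y(P, T) = -3 + (5 - P) = 2 - P)
(N(7, 7) + √(y(-3, -1*1) + I))/(33 - 17) = ((7 - 1*7) + √((2 - 1*(-3)) - 18))/(33 - 17) = ((7 - 7) + √((2 + 3) - 18))/16 = (0 + √(5 - 18))*(1/16) = (0 + √(-13))*(1/16) = (0 + I*√13)*(1/16) = (I*√13)*(1/16) = I*√13/16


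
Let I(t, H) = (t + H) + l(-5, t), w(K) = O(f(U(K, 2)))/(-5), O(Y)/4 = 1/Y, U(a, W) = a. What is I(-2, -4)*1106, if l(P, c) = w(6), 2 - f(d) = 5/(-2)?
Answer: -307468/45 ≈ -6832.6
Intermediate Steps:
f(d) = 9/2 (f(d) = 2 - 5/(-2) = 2 - 5*(-1)/2 = 2 - 1*(-5/2) = 2 + 5/2 = 9/2)
O(Y) = 4/Y
w(K) = -8/45 (w(K) = (4/(9/2))/(-5) = (4*(2/9))*(-⅕) = (8/9)*(-⅕) = -8/45)
l(P, c) = -8/45
I(t, H) = -8/45 + H + t (I(t, H) = (t + H) - 8/45 = (H + t) - 8/45 = -8/45 + H + t)
I(-2, -4)*1106 = (-8/45 - 4 - 2)*1106 = -278/45*1106 = -307468/45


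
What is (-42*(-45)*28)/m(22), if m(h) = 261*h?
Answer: 2940/319 ≈ 9.2163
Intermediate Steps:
(-42*(-45)*28)/m(22) = (-42*(-45)*28)/((261*22)) = (1890*28)/5742 = 52920*(1/5742) = 2940/319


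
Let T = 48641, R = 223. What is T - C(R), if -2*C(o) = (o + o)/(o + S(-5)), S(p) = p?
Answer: 10603961/218 ≈ 48642.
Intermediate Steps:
C(o) = -o/(-5 + o) (C(o) = -(o + o)/(2*(o - 5)) = -2*o/(2*(-5 + o)) = -o/(-5 + o))
T - C(R) = 48641 - (-1)*223/(-5 + 223) = 48641 - (-1)*223/218 = 48641 - 1*(-223/218) = 48641 + 223/218 = 10603961/218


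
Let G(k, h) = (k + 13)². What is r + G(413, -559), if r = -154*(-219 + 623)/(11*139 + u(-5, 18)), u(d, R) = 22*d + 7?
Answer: 129361280/713 ≈ 1.8143e+5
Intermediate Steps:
G(k, h) = (13 + k)²
u(d, R) = 7 + 22*d
r = -31108/713 (r = -154*(-219 + 623)/(11*139 + (7 + 22*(-5))) = -62216/(1529 + (7 - 110)) = -62216/(1529 - 103) = -62216/1426 = -154*202/713 = -31108/713 ≈ -43.630)
r + G(413, -559) = -31108/713 + (13 + 413)² = -31108/713 + 426² = -31108/713 + 181476 = 129361280/713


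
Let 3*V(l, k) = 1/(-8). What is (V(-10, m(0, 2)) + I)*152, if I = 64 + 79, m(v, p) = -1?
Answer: 65189/3 ≈ 21730.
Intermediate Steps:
V(l, k) = -1/24 (V(l, k) = (⅓)/(-8) = (⅓)*(-⅛) = -1/24)
I = 143
(V(-10, m(0, 2)) + I)*152 = (-1/24 + 143)*152 = (3431/24)*152 = 65189/3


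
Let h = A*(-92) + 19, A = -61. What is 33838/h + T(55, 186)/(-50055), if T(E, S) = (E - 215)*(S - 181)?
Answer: 37739242/6263549 ≈ 6.0252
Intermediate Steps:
T(E, S) = (-215 + E)*(-181 + S)
h = 5631 (h = -61*(-92) + 19 = 5612 + 19 = 5631)
33838/h + T(55, 186)/(-50055) = 33838/5631 + (38915 - 215*186 - 181*55 + 55*186)/(-50055) = 33838*(1/5631) + (38915 - 39990 - 9955 + 10230)*(-1/50055) = 33838/5631 - 800*(-1/50055) = 33838/5631 + 160/10011 = 37739242/6263549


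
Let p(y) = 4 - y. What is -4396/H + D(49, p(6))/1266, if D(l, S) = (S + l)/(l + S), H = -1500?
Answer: 463903/158250 ≈ 2.9315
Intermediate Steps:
D(l, S) = 1 (D(l, S) = (S + l)/(S + l) = 1)
-4396/H + D(49, p(6))/1266 = -4396/(-1500) + 1/1266 = -4396*(-1/1500) + 1*(1/1266) = 1099/375 + 1/1266 = 463903/158250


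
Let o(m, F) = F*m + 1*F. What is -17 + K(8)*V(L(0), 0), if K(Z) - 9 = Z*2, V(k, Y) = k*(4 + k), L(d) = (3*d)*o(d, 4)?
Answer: -17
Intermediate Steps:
o(m, F) = F + F*m (o(m, F) = F*m + F = F + F*m)
L(d) = 3*d*(4 + 4*d) (L(d) = (3*d)*(4*(1 + d)) = (3*d)*(4 + 4*d) = 3*d*(4 + 4*d))
K(Z) = 9 + 2*Z (K(Z) = 9 + Z*2 = 9 + 2*Z)
-17 + K(8)*V(L(0), 0) = -17 + (9 + 2*8)*((12*0*(1 + 0))*(4 + 12*0*(1 + 0))) = -17 + (9 + 16)*((12*0*1)*(4 + 12*0*1)) = -17 + 25*(0*(4 + 0)) = -17 + 25*(0*4) = -17 + 25*0 = -17 + 0 = -17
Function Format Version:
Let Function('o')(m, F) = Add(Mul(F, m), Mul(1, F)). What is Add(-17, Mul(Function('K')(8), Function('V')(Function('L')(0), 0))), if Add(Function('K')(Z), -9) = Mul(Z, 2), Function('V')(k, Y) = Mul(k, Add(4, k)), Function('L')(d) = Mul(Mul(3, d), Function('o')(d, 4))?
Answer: -17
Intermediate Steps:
Function('o')(m, F) = Add(F, Mul(F, m)) (Function('o')(m, F) = Add(Mul(F, m), F) = Add(F, Mul(F, m)))
Function('L')(d) = Mul(3, d, Add(4, Mul(4, d))) (Function('L')(d) = Mul(Mul(3, d), Mul(4, Add(1, d))) = Mul(Mul(3, d), Add(4, Mul(4, d))) = Mul(3, d, Add(4, Mul(4, d))))
Function('K')(Z) = Add(9, Mul(2, Z)) (Function('K')(Z) = Add(9, Mul(Z, 2)) = Add(9, Mul(2, Z)))
Add(-17, Mul(Function('K')(8), Function('V')(Function('L')(0), 0))) = Add(-17, Mul(Add(9, Mul(2, 8)), Mul(Mul(12, 0, Add(1, 0)), Add(4, Mul(12, 0, Add(1, 0)))))) = Add(-17, Mul(Add(9, 16), Mul(Mul(12, 0, 1), Add(4, Mul(12, 0, 1))))) = Add(-17, Mul(25, Mul(0, Add(4, 0)))) = Add(-17, Mul(25, Mul(0, 4))) = Add(-17, Mul(25, 0)) = Add(-17, 0) = -17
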